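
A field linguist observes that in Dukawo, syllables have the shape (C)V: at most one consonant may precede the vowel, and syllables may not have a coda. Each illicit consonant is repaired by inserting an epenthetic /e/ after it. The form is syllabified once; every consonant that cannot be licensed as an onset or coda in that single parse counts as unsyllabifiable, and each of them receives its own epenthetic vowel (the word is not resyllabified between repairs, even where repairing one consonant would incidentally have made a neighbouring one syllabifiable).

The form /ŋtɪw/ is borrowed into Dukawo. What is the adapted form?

ŋetɪwe

Under (C)V, the unsyllabifiable consonants are /ŋ/, /w/ (no codas are permitted; onsets are limited to one consonant).
Inserting the epenthetic vowel yields /ŋ/ → /ŋe/, /w/ → /we/.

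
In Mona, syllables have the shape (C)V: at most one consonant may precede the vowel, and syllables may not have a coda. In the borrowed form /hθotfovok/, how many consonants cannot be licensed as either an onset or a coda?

Syllabifying with onset maximization leaves /h/, /t/, /k/ stranded (no codas are permitted; onsets are limited to one consonant).

3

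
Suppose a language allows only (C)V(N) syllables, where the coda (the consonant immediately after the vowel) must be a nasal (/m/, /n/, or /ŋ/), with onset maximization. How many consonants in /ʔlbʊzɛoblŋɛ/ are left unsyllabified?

4

Syllabifying with onset maximization leaves /ʔ/, /l/, /b/, /l/ stranded (only a nasal (/m/, /n/, or /ŋ/) is licensed in coda position; onsets are limited to one consonant).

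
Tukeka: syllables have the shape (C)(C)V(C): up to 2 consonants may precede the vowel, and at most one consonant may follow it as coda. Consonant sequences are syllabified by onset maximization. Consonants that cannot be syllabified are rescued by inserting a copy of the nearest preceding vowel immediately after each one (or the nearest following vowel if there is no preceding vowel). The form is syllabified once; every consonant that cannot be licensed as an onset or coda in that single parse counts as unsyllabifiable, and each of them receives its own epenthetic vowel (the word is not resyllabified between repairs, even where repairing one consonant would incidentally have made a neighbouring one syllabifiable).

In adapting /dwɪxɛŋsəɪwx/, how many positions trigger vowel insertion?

1

The unsyllabifiable consonants are /x/; each receives one epenthetic vowel.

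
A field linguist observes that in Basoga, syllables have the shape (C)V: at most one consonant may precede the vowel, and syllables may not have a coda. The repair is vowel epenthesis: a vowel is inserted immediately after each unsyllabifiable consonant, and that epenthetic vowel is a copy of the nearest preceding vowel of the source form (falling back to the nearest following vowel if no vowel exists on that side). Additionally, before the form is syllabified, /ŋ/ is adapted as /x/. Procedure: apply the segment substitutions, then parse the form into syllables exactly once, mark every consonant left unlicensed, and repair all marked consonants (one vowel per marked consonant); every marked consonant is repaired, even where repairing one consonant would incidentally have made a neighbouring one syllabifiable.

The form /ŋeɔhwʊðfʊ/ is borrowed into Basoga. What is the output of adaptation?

Substitution: /ŋ/ → /x/, giving /xeɔhwʊðfʊ/.
Syllabifying with onset maximization leaves /h/, /ð/ stranded (no codas are permitted; onsets are limited to one consonant).
Inserting the epenthetic vowel yields /h/ → /hɔ/, /ð/ → /ðʊ/.

xeɔhɔwʊðʊfʊ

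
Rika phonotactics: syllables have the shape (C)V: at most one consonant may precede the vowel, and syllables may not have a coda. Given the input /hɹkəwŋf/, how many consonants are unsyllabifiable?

Under (C)V, the unsyllabifiable consonants are /h/, /ɹ/, /w/, /ŋ/, /f/ (no codas are permitted; onsets are limited to one consonant).

5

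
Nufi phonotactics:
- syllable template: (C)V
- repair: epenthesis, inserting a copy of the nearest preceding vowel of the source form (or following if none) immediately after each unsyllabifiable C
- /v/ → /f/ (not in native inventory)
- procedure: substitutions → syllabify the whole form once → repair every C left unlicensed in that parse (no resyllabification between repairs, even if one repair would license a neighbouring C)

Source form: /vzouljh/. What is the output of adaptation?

Substitution: /v/ → /f/, giving /fzouljh/.
Under (C)V, the unsyllabifiable consonants are /f/, /l/, /j/, /h/ (no codas are permitted; onsets are limited to one consonant).
Epenthesis after each stranded consonant: /f/ → /fo/, /l/ → /lu/, /j/ → /ju/, /h/ → /hu/.

fozoulujuhu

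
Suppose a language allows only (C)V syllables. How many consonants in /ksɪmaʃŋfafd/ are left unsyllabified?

5

Syllabifying with onset maximization leaves /k/, /ʃ/, /ŋ/, /f/, /d/ stranded (no codas are permitted; onsets are limited to one consonant).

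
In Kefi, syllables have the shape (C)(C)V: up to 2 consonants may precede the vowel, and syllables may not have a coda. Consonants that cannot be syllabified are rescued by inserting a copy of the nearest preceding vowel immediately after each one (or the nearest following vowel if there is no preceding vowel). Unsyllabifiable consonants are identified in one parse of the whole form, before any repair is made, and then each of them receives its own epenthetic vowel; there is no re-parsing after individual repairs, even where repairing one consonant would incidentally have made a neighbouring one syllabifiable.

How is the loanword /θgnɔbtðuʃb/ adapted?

θɔgnɔbɔtðuʃubu

The consonants /θ/, /b/, /ʃ/, /b/ cannot be parsed into a legal (C)(C)V syllable (no codas are permitted; onsets may contain at most 2 consonants).
Epenthesis after each stranded consonant: /θ/ → /θɔ/, /b/ → /bɔ/, /ʃ/ → /ʃu/, /b/ → /bu/.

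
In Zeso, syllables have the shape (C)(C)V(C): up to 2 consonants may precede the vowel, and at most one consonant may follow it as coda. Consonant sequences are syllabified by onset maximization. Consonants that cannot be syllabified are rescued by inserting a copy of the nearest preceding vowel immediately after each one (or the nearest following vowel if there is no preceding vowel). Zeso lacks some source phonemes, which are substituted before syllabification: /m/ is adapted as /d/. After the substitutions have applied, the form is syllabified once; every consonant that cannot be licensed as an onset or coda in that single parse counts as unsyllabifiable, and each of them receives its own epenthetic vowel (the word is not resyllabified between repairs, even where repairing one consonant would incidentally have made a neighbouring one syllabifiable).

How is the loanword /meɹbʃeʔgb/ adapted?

Substitution: /m/ → /d/, giving /deɹbʃeʔgb/.
Syllabifying with onset maximization leaves /g/, /b/ stranded (at most one coda consonant is licensed; onsets may contain at most 2 consonants).
Inserting the epenthetic vowel yields /g/ → /ge/, /b/ → /be/.

deɹbʃeʔgebe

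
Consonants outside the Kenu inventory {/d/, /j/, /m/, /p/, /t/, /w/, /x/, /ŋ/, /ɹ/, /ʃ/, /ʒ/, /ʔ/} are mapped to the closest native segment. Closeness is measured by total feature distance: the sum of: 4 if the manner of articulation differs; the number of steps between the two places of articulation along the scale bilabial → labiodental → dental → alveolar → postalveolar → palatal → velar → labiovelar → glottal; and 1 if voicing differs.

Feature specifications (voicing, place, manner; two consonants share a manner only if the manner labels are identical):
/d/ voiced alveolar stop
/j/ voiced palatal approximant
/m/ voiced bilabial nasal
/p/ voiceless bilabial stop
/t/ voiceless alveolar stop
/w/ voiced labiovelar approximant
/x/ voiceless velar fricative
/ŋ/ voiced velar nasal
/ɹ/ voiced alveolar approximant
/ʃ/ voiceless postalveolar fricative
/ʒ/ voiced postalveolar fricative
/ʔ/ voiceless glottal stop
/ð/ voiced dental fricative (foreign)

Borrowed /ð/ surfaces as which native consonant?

/ʒ/ is closest: same manner (fricative), place distance 2 (dental→postalveolar), same voicing; total 2. Next closest is /ʃ/ at distance 3.

ʒ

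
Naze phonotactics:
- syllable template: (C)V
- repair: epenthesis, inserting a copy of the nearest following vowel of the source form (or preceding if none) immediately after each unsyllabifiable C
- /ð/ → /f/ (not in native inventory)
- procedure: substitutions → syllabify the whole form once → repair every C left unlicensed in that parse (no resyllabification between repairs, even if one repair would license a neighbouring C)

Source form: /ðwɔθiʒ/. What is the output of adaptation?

fɔwɔθiʒi

Substitution: /ð/ → /f/, giving /fwɔθiʒ/.
The consonants /f/, /ʒ/ cannot be parsed into a legal (C)V syllable (no codas are permitted; onsets are limited to one consonant).
Epenthesis after each stranded consonant: /f/ → /fɔ/, /ʒ/ → /ʒi/.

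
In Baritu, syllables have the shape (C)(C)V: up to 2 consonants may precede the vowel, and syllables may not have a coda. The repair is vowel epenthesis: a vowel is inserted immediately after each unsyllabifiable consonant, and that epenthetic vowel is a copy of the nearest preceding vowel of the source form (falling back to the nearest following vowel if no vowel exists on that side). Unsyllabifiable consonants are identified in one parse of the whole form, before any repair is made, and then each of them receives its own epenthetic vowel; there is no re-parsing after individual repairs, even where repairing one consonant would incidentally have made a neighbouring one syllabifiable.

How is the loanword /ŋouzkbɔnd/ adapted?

ŋouzukbɔnɔdɔ

Under (C)(C)V, the unsyllabifiable consonants are /z/, /n/, /d/ (no codas are permitted; onsets may contain at most 2 consonants).
Epenthesis after each stranded consonant: /z/ → /zu/, /n/ → /nɔ/, /d/ → /dɔ/.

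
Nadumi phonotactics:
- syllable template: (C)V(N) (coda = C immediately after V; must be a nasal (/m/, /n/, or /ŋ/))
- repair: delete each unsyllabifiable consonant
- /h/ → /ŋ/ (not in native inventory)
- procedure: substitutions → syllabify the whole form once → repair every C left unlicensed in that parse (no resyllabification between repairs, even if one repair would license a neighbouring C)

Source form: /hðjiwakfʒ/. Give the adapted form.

jiwa

Substitution: /h/ → /ŋ/, giving /ŋðjiwakfʒ/.
Syllabifying with onset maximization leaves /ŋ/, /ð/, /k/, /f/, /ʒ/ stranded (only a nasal (/m/, /n/, or /ŋ/) is licensed in coda position; onsets are limited to one consonant).
Deletion applies to /ŋ/, /ð/, /k/, /f/, /ʒ/.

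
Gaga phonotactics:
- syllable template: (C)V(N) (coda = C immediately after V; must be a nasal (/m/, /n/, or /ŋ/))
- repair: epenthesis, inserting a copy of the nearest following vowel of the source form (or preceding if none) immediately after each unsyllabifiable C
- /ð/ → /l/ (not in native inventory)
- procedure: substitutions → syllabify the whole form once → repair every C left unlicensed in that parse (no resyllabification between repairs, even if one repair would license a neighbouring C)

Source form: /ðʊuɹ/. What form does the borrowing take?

lʊuɹu

Substitution: /ð/ → /l/, giving /lʊuɹ/.
Syllabifying with onset maximization leaves /ɹ/ stranded (only a nasal (/m/, /n/, or /ŋ/) is licensed in coda position; onsets are limited to one consonant).
Epenthesis after each stranded consonant: /ɹ/ → /ɹu/.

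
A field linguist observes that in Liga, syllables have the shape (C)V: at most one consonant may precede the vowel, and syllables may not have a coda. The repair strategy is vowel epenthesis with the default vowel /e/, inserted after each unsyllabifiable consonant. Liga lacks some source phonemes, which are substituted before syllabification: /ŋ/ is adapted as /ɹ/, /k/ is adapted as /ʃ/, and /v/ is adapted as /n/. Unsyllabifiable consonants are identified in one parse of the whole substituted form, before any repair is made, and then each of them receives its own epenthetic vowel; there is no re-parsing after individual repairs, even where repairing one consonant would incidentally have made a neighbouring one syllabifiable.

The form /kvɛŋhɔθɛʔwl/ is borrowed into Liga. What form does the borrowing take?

ʃenɛɹehɔθɛʔewele

Substitution: /k/ → /ʃ/, /v/ → /n/, /ŋ/ → /ɹ/, giving /ʃnɛɹhɔθɛʔwl/.
Under (C)V, the unsyllabifiable consonants are /ʃ/, /ɹ/, /ʔ/, /w/, /l/ (no codas are permitted; onsets are limited to one consonant).
Each unlicensed consonant becomes the onset of a new syllable: /ʃ/ → /ʃe/, /ɹ/ → /ɹe/, /ʔ/ → /ʔe/, /w/ → /we/, /l/ → /le/.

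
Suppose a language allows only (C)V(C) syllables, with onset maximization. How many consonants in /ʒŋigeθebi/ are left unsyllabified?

The consonants /ʒ/ cannot be parsed into a legal (C)V(C) syllable (at most one coda consonant is licensed; onsets are limited to one consonant).

1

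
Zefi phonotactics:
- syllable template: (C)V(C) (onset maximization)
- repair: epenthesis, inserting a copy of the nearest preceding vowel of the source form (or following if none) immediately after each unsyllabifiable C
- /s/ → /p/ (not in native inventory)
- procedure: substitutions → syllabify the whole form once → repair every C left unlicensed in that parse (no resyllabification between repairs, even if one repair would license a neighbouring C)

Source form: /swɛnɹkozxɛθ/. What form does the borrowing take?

pɛwɛnɹɛkozxɛθ

Substitution: /s/ → /p/, giving /pwɛnɹkozxɛθ/.
The consonants /p/, /ɹ/ cannot be parsed into a legal (C)V(C) syllable (at most one coda consonant is licensed; onsets are limited to one consonant).
Inserting the epenthetic vowel yields /p/ → /pɛ/, /ɹ/ → /ɹɛ/.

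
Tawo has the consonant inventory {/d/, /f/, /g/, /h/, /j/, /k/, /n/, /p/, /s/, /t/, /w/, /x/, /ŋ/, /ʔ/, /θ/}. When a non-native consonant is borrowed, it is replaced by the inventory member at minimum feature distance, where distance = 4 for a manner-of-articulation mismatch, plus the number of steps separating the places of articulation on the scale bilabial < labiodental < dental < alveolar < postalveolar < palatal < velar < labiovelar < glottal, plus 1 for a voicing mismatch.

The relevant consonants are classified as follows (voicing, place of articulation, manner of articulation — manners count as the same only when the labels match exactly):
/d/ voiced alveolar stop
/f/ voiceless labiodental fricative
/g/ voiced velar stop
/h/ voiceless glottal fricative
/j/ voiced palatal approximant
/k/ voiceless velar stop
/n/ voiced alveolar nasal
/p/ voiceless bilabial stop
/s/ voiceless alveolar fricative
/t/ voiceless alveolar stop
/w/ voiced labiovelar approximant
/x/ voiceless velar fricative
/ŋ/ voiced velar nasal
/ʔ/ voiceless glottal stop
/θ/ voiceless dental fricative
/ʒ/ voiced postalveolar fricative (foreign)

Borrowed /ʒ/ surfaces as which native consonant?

/s/ is closest: same manner (fricative), place distance 1 (postalveolar→alveolar), voicing differs (+1); total 2. Next closest is /x/ at distance 3.

s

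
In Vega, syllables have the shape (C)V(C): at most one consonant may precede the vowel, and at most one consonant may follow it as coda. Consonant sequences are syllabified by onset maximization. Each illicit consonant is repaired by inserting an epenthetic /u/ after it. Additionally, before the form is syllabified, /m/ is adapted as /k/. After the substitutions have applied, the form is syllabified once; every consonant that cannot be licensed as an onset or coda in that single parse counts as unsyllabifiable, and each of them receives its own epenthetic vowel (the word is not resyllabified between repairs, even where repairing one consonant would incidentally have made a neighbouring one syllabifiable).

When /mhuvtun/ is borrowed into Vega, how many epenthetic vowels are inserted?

After substitution the input is /khuvtun/.
The unsyllabifiable consonants are /k/; each receives one epenthetic vowel.

1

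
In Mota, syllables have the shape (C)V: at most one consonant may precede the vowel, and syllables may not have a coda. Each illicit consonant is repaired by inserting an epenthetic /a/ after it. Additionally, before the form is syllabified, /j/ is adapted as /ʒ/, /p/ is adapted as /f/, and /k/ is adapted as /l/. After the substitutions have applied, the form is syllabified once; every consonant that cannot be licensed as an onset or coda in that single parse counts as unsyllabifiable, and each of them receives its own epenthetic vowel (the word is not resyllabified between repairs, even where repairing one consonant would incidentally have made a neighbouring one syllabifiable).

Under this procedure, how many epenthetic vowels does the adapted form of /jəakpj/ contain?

After substitution the input is /ʒəalfʒ/.
The unsyllabifiable consonants are /l/, /f/, /ʒ/; each receives one epenthetic vowel.

3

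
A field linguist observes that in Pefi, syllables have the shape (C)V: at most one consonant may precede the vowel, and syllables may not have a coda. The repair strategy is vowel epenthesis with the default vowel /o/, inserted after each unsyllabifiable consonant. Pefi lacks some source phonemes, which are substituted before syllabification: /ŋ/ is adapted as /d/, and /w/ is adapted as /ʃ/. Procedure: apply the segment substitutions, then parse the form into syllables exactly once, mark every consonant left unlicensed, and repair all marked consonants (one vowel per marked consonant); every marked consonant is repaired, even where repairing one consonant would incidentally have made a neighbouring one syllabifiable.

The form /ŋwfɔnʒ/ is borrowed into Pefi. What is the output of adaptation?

doʃofɔnoʒo

Substitution: /ŋ/ → /d/, /w/ → /ʃ/, giving /dʃfɔnʒ/.
The consonants /d/, /ʃ/, /n/, /ʒ/ cannot be parsed into a legal (C)V syllable (no codas are permitted; onsets are limited to one consonant).
Epenthesis after each stranded consonant: /d/ → /do/, /ʃ/ → /ʃo/, /n/ → /no/, /ʒ/ → /ʒo/.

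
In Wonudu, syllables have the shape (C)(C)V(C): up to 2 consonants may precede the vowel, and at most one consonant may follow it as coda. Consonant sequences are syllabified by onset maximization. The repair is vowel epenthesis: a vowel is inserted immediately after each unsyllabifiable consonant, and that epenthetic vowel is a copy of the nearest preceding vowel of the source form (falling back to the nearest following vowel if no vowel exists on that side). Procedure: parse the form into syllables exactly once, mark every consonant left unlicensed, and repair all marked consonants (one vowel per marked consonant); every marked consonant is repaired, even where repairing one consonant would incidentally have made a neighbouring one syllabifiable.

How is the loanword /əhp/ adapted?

Under (C)(C)V(C), the unsyllabifiable consonants are /p/ (at most one coda consonant is licensed; onsets may contain at most 2 consonants).
Inserting the epenthetic vowel yields /p/ → /pə/.

əhpə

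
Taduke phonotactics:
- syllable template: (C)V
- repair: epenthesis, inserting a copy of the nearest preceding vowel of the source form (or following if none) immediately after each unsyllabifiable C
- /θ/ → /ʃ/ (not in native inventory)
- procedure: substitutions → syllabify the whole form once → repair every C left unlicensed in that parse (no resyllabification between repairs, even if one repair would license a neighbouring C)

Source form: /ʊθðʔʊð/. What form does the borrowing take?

Substitution: /θ/ → /ʃ/, giving /ʊʃðʔʊð/.
The consonants /ʃ/, /ð/, /ð/ cannot be parsed into a legal (C)V syllable (no codas are permitted; onsets are limited to one consonant).
Each unlicensed consonant becomes the onset of a new syllable: /ʃ/ → /ʃʊ/, /ð/ → /ðʊ/, /ð/ → /ðʊ/.

ʊʃʊðʊʔʊðʊ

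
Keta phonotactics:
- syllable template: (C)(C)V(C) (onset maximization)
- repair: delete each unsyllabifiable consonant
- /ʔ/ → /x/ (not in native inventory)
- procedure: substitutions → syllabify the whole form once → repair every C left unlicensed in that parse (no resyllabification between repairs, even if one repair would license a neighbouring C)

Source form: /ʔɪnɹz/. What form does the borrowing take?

xɪn

Substitution: /ʔ/ → /x/, giving /xɪnɹz/.
Under (C)(C)V(C), the unsyllabifiable consonants are /ɹ/, /z/ (at most one coda consonant is licensed; onsets may contain at most 2 consonants).
Each unlicensed consonant is deleted: /ɹ/, /z/.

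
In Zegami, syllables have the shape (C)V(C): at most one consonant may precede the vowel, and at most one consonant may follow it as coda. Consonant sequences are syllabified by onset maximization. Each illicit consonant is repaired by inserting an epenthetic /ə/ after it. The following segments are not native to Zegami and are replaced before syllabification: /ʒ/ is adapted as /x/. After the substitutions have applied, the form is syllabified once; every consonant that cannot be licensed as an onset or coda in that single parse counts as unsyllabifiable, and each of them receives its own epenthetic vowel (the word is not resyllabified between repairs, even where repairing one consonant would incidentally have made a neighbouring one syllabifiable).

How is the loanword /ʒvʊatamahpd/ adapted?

Substitution: /ʒ/ → /x/, giving /xvʊatamahpd/.
Syllabifying with onset maximization leaves /x/, /p/, /d/ stranded (at most one coda consonant is licensed; onsets are limited to one consonant).
Each unlicensed consonant becomes the onset of a new syllable: /x/ → /xə/, /p/ → /pə/, /d/ → /də/.

xəvʊatamahpədə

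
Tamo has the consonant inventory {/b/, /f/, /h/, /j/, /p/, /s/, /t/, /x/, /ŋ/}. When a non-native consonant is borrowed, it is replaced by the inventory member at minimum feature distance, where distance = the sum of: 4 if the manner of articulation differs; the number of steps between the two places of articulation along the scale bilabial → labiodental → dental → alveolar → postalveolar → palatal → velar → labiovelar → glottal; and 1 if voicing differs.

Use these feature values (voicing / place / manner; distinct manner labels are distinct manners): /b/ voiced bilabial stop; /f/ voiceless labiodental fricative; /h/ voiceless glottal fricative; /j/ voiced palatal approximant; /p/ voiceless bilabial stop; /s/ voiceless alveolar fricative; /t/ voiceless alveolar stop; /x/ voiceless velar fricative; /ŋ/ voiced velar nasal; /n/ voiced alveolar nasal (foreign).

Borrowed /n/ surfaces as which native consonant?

/ŋ/ is closest: same manner (nasal), place distance 3 (alveolar→velar), same voicing; total 3. Next closest is /s/ at distance 5.

ŋ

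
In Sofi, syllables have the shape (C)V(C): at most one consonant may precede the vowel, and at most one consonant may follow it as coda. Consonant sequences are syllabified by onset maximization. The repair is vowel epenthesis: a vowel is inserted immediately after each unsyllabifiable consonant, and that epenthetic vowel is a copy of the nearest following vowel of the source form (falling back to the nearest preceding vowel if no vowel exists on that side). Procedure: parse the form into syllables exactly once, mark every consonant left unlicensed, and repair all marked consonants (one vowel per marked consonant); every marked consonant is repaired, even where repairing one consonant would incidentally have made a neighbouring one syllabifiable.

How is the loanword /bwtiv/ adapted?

Syllabifying with onset maximization leaves /b/, /w/ stranded (at most one coda consonant is licensed; onsets are limited to one consonant).
Inserting the epenthetic vowel yields /b/ → /bi/, /w/ → /wi/.

biwitiv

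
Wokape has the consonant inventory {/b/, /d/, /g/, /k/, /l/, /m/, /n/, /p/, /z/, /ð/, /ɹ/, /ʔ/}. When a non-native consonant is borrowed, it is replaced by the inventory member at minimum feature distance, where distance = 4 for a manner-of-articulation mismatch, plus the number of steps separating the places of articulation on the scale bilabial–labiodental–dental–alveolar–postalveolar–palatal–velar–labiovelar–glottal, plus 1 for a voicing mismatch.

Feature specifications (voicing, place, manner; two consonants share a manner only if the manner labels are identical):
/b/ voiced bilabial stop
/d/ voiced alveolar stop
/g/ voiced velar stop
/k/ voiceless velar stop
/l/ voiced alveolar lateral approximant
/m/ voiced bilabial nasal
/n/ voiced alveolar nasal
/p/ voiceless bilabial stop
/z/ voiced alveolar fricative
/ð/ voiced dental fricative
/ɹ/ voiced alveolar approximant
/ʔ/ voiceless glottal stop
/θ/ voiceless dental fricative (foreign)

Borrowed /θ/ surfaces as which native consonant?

ð

/ð/ is closest: same manner (fricative), place distance 0 (dental→dental), voicing differs (+1); total 1. Next closest is /z/ at distance 2.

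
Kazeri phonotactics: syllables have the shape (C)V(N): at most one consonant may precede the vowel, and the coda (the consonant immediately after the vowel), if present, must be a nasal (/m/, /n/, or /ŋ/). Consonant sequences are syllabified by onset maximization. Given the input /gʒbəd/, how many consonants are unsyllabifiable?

The consonants /g/, /ʒ/, /d/ cannot be parsed into a legal (C)V(N) syllable (only a nasal (/m/, /n/, or /ŋ/) is licensed in coda position; onsets are limited to one consonant).

3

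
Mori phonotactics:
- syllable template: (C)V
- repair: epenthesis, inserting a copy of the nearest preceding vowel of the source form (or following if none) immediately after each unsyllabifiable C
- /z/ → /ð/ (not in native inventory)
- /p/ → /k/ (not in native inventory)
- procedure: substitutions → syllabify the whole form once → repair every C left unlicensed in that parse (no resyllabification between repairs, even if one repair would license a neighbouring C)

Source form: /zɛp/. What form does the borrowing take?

ðɛkɛ

Substitution: /z/ → /ð/, /p/ → /k/, giving /ðɛk/.
Under (C)V, the unsyllabifiable consonants are /k/ (no codas are permitted; onsets are limited to one consonant).
Each unlicensed consonant becomes the onset of a new syllable: /k/ → /kɛ/.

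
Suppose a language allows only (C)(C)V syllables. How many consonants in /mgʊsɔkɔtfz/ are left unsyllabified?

3

The consonants /t/, /f/, /z/ cannot be parsed into a legal (C)(C)V syllable (no codas are permitted; onsets may contain at most 2 consonants).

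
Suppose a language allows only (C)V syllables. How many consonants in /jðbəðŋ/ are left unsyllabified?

Under (C)V, the unsyllabifiable consonants are /j/, /ð/, /ð/, /ŋ/ (no codas are permitted; onsets are limited to one consonant).

4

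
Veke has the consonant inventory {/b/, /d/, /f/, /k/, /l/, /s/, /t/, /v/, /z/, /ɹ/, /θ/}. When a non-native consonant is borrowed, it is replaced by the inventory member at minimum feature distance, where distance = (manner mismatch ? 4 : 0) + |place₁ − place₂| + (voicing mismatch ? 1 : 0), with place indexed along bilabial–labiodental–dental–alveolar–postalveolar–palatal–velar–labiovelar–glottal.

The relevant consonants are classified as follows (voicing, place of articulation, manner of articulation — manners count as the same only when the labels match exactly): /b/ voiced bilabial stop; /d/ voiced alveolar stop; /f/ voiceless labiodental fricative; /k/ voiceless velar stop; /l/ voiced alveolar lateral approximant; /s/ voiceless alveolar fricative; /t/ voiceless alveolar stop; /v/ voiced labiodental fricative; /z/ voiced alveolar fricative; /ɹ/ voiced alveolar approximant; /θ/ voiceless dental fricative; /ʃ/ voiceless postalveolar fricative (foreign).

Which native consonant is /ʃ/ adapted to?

s

/s/ is closest: same manner (fricative), place distance 1 (postalveolar→alveolar), same voicing; total 1. Next closest is /z/ at distance 2.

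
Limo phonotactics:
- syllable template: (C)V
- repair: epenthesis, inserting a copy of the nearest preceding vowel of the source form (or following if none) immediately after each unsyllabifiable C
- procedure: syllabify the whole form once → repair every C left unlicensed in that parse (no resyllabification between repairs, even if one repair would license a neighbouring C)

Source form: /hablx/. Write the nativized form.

habalaxa

Syllabifying with onset maximization leaves /b/, /l/, /x/ stranded (no codas are permitted; onsets are limited to one consonant).
Epenthesis after each stranded consonant: /b/ → /ba/, /l/ → /la/, /x/ → /xa/.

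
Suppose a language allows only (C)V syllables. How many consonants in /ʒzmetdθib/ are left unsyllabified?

5

Syllabifying with onset maximization leaves /ʒ/, /z/, /t/, /d/, /b/ stranded (no codas are permitted; onsets are limited to one consonant).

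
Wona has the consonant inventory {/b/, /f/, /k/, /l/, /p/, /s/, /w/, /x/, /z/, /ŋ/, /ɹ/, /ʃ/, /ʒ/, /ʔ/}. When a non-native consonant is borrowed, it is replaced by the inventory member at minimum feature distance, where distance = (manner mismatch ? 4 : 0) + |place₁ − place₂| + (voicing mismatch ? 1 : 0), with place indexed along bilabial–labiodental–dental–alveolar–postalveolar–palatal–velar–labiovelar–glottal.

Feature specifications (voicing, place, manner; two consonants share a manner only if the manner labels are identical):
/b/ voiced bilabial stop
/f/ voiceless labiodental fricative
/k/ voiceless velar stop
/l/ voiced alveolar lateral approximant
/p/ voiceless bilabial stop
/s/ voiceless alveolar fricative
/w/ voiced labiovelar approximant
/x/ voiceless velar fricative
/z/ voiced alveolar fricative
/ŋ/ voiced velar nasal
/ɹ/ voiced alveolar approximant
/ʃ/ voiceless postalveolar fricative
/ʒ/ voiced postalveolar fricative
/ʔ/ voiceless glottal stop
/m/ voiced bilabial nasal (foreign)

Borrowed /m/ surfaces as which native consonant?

/b/ is closest: manner differs (nasal→stop, +4), place distance 0 (bilabial→bilabial), same voicing; total 4. Next closest is /p/ at distance 5.

b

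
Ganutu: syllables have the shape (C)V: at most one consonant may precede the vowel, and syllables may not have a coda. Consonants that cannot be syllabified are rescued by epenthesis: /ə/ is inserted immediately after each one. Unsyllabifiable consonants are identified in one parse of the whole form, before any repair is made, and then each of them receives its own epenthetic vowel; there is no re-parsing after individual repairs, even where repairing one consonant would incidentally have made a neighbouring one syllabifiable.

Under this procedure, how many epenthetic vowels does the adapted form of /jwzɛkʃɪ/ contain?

3

The unsyllabifiable consonants are /j/, /w/, /k/; each receives one epenthetic vowel.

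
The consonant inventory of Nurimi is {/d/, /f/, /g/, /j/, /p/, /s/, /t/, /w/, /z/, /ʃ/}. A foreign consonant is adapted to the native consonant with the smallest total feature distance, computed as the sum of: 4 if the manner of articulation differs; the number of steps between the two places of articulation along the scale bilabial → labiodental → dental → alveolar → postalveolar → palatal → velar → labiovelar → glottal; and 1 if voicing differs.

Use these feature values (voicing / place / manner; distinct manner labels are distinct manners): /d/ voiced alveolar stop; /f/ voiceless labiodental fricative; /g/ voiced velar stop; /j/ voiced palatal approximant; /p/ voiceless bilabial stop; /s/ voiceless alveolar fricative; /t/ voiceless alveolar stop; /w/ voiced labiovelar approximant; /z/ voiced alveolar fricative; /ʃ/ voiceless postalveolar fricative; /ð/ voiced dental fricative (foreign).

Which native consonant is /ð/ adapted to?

z

/z/ is closest: same manner (fricative), place distance 1 (dental→alveolar), same voicing; total 1. Next closest is /f/ at distance 2.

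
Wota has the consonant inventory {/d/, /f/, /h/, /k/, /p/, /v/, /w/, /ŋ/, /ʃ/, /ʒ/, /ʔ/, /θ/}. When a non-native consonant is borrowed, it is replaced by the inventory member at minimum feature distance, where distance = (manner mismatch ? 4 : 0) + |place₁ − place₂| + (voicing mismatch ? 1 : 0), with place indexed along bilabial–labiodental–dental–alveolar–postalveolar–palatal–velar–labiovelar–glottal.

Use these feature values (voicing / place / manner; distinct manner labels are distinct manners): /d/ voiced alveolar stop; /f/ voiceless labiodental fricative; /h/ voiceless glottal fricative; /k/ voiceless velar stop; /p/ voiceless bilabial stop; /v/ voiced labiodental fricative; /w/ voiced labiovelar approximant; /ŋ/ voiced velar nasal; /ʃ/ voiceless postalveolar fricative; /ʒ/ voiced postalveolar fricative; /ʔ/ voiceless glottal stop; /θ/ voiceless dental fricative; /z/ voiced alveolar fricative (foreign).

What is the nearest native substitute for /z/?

ʒ

/ʒ/ is closest: same manner (fricative), place distance 1 (alveolar→postalveolar), same voicing; total 1. Next closest is /v/ at distance 2.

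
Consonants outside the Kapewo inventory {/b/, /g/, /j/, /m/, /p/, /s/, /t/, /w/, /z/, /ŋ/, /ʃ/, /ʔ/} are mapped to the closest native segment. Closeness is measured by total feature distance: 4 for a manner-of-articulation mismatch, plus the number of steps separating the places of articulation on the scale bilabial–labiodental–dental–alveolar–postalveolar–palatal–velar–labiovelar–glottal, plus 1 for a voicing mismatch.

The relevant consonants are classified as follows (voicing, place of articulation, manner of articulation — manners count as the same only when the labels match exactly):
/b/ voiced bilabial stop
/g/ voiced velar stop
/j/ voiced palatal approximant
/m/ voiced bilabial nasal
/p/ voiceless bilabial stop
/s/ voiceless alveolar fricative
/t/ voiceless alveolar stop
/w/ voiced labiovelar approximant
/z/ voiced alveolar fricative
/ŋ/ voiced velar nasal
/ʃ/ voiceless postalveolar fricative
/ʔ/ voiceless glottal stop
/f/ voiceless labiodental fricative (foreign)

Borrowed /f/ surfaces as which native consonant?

/s/ is closest: same manner (fricative), place distance 2 (labiodental→alveolar), same voicing; total 2. Next closest is /z/ at distance 3.

s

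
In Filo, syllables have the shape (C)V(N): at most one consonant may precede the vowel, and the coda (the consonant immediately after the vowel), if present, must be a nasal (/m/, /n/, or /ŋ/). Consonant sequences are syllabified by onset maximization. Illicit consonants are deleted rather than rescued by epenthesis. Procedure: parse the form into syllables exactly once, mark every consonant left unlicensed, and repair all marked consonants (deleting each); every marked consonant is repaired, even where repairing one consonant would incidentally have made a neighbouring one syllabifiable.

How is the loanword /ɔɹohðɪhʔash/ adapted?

ɔɹoðɪʔa

Syllabifying with onset maximization leaves /h/, /h/, /s/, /h/ stranded (only a nasal (/m/, /n/, or /ŋ/) is licensed in coda position; onsets are limited to one consonant).
Each unlicensed consonant is deleted: /h/, /h/, /s/, /h/.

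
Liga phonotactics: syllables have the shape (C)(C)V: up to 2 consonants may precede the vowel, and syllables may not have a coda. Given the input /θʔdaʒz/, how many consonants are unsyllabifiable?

Under (C)(C)V, the unsyllabifiable consonants are /θ/, /ʒ/, /z/ (no codas are permitted; onsets may contain at most 2 consonants).

3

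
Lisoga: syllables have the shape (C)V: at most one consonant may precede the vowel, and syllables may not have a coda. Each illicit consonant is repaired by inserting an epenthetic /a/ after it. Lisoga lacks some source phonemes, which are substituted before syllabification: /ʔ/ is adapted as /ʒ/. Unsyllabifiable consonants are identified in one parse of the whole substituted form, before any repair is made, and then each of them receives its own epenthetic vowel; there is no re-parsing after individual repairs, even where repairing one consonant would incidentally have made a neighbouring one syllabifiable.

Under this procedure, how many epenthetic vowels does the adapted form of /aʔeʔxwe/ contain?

2

After substitution the input is /aʒeʒxwe/.
The unsyllabifiable consonants are /ʒ/, /x/; each receives one epenthetic vowel.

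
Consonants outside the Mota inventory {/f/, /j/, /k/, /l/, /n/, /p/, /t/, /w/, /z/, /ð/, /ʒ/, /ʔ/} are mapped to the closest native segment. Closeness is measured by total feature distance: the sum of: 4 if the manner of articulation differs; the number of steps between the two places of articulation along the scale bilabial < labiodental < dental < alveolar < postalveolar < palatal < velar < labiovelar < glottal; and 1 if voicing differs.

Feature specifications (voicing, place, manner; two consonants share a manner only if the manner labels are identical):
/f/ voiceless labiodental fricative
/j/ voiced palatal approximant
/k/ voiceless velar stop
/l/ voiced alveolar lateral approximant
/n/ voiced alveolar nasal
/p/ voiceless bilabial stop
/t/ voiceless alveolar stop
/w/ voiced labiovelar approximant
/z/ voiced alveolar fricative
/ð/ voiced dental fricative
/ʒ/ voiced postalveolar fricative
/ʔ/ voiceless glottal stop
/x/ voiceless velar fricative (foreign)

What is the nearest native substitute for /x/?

/ʒ/ is closest: same manner (fricative), place distance 2 (velar→postalveolar), voicing differs (+1); total 3. Next closest is /k/ at distance 4.

ʒ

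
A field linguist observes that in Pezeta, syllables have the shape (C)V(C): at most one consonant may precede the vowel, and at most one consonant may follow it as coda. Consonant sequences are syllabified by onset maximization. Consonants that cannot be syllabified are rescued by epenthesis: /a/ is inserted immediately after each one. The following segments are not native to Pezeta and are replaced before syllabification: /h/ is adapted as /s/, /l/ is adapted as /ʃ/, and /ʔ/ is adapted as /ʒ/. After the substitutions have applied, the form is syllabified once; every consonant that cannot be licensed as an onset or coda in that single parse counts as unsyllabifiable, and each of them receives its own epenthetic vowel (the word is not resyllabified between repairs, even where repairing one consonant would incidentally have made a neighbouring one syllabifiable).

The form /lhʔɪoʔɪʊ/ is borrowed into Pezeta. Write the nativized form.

Substitution: /l/ → /ʃ/, /h/ → /s/, /ʔ/ → /ʒ/, giving /ʃsʒɪoʒɪʊ/.
The consonants /ʃ/, /s/ cannot be parsed into a legal (C)V(C) syllable (at most one coda consonant is licensed; onsets are limited to one consonant).
Inserting the epenthetic vowel yields /ʃ/ → /ʃa/, /s/ → /sa/.

ʃasaʒɪoʒɪʊ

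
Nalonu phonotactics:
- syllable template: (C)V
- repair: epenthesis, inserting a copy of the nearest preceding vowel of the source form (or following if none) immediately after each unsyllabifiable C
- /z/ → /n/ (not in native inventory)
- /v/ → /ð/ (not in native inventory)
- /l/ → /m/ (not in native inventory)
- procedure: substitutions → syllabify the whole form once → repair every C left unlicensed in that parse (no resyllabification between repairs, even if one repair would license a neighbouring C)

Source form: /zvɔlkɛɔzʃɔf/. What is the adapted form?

Substitution: /z/ → /n/, /v/ → /ð/, /l/ → /m/, giving /nðɔmkɛɔnʃɔf/.
The consonants /n/, /m/, /n/, /f/ cannot be parsed into a legal (C)V syllable (no codas are permitted; onsets are limited to one consonant).
Epenthesis after each stranded consonant: /n/ → /nɔ/, /m/ → /mɔ/, /n/ → /nɔ/, /f/ → /fɔ/.

nɔðɔmɔkɛɔnɔʃɔfɔ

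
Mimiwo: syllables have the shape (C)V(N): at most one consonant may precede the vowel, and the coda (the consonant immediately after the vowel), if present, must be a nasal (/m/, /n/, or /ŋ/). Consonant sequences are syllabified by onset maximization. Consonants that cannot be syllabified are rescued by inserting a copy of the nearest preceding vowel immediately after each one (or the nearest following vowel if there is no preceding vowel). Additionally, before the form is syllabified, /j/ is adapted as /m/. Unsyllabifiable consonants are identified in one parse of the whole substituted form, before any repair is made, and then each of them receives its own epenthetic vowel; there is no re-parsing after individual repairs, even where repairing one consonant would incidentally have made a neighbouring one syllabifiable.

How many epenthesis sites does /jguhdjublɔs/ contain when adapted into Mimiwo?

5

After substitution the input is /mguhdmublɔs/.
The unsyllabifiable consonants are /m/, /h/, /d/, /b/, /s/; each receives one epenthetic vowel.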